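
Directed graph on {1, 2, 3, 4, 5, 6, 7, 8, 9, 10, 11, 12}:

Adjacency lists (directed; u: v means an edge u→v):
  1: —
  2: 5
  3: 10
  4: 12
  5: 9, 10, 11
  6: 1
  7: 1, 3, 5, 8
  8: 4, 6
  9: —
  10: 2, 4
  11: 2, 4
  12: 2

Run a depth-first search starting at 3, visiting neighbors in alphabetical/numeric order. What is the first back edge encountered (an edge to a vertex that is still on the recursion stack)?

DFS from 3 (visiting neighbors in alphabetical/numeric order); mark gray on enter, black on exit:
3 gray
  10 gray
    2 gray
      5 gray
        9 gray
        9 black
        5→10: 10 is gray → back edge
First back edge: 5 → 10.

5->10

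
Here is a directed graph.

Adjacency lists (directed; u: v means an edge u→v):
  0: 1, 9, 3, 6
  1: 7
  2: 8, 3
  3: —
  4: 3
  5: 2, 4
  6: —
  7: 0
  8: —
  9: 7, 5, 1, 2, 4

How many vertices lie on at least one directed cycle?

A vertex is on a directed cycle iff it belongs to a strongly connected component of size ≥ 2 (or has a self-loop).
The vertices on cycles are {0, 1, 7, 9} — 4 in total.

4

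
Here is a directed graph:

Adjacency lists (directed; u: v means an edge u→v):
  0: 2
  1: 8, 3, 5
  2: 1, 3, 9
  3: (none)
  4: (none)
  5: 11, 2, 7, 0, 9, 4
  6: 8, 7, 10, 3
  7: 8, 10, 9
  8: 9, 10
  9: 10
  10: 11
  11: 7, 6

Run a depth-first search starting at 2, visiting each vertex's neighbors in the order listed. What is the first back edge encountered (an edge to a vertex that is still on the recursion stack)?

7→8

DFS from 2 (visiting each vertex's neighbors in the order listed); mark gray on enter, black on exit:
2 gray
  1 gray
    8 gray
      9 gray
        10 gray
          11 gray
            7 gray
              7→8: 8 is gray → back edge
First back edge: 7 → 8.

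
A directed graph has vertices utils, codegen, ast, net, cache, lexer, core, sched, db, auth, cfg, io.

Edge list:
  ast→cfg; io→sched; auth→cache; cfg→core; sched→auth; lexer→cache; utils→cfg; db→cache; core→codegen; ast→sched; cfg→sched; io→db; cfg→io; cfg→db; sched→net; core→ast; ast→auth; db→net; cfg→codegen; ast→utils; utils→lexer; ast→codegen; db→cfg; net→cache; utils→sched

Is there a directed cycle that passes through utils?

Yes

utils is on a cycle iff utils can reach itself via ≥1 edge.
utils → cfg → core → ast → utils — yes.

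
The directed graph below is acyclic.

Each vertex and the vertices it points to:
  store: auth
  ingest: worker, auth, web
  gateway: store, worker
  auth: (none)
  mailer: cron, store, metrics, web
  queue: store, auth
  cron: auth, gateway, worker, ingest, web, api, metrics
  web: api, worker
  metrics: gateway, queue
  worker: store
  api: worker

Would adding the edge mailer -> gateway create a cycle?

Adding mailer→gateway creates a cycle iff gateway can already reach mailer.
Explore from gateway: no path reaches mailer. The graph stays acyclic.

No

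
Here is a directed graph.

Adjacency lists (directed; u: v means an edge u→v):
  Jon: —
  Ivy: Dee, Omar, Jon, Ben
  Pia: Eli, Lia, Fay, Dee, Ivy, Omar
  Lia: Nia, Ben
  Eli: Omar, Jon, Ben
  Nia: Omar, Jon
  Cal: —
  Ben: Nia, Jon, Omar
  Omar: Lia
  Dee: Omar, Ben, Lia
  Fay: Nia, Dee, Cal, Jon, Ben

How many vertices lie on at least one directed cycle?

A vertex is on a directed cycle iff it belongs to a strongly connected component of size ≥ 2 (or has a self-loop).
The vertices on cycles are {Ben, Lia, Nia, Omar} — 4 in total.

4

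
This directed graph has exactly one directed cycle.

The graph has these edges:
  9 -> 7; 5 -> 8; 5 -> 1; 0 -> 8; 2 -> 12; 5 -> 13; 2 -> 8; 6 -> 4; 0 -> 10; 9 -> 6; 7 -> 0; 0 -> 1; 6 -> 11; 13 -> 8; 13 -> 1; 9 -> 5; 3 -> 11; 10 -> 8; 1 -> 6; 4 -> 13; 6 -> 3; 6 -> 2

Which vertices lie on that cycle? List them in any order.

DFS with gray/black marking from 6:
6 gray
  2 gray
    8 gray
    8 black
    12 gray
    12 black
  2 black
  3 gray
    11 gray
    11 black
  3 black
  6→11: 11 black — skip
  4 gray
    13 gray
      1 gray
        1→6: 6 is gray → back edge
Back edge closes the cycle 6 → 4 → 13 → 1 → 6; its vertices are {1, 4, 6, 13}.

1, 4, 6, 13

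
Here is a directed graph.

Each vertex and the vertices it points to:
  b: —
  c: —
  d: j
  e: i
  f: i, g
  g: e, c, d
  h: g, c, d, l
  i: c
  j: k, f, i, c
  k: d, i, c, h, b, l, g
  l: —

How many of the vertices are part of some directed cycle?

6

A vertex is on a directed cycle iff it belongs to a strongly connected component of size ≥ 2 (or has a self-loop).
The vertices on cycles are {d, f, g, h, j, k} — 6 in total.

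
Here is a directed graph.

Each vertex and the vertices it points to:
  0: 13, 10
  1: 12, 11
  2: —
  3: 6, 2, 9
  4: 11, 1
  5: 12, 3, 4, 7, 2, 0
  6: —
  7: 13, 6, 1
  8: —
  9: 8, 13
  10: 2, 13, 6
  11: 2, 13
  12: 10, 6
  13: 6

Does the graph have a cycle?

No

DFS with white/gray/black marking, starting from 4:
4 gray
  11 gray
    2 gray
    2 black
    13 gray
      6 gray
      6 black
    13 black
  11 black
  1 gray
    12 gray
      10 gray
        10→2: 2 black — skip
        10→13: 13 black — skip
        10→6: 6 black — skip
      10 black
      12→6: 6 black — skip
    12 black
    1→11: 11 black — skip
  1 black
4 black
0 gray
  0→13: 13 black — skip
  0→10: 10 black — skip
0 black
3 gray
  3→6: 6 black — skip
  3→2: 2 black — skip
  9 gray
    8 gray
    8 black
    9→13: 13 black — skip
  9 black
3 black
5 gray
  5→12: 12 black — skip
  5→3: 3 black — skip
  5→4: 4 black — skip
  7 gray
    7→13: 13 black — skip
    7→6: 6 black — skip
    7→1: 1 black — skip
  7 black
  5→2: 2 black — skip
  5→0: 0 black — skip
5 black
Every edge goes to a white or black vertex — no back edge, so the graph is acyclic.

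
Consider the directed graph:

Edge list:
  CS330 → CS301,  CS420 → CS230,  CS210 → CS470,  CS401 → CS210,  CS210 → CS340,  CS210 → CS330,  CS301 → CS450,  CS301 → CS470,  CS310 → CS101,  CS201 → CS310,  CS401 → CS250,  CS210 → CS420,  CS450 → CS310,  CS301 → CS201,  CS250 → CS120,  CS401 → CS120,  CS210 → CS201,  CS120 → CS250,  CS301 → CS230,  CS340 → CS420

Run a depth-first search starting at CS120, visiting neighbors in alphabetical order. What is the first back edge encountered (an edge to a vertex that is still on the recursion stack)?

CS250→CS120

DFS from CS120 (visiting neighbors in alphabetical order); mark gray on enter, black on exit:
CS120 gray
  CS250 gray
    CS250→CS120: CS120 is gray → back edge
First back edge: CS250 → CS120.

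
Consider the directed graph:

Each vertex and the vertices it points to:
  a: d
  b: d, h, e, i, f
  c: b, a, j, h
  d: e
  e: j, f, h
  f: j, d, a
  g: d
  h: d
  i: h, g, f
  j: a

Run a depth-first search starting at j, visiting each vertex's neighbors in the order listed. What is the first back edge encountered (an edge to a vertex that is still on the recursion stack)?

e→j

DFS from j (visiting each vertex's neighbors in the order listed); mark gray on enter, black on exit:
j gray
  a gray
    d gray
      e gray
        e→j: j is gray → back edge
First back edge: e → j.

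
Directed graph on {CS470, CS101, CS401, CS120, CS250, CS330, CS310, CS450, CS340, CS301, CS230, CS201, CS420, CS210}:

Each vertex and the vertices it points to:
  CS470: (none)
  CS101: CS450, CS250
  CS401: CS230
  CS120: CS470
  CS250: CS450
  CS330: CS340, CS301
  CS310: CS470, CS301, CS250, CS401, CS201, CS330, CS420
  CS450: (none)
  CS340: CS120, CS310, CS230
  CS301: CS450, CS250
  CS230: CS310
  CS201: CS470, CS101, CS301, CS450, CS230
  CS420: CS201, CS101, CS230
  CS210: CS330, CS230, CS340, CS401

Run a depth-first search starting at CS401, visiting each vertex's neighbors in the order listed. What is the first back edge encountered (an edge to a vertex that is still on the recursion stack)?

CS310->CS401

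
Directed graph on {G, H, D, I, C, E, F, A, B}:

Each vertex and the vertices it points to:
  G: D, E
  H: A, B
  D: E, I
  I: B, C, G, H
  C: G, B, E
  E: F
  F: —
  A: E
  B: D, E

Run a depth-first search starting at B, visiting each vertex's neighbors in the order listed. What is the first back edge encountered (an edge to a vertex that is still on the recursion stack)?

I→B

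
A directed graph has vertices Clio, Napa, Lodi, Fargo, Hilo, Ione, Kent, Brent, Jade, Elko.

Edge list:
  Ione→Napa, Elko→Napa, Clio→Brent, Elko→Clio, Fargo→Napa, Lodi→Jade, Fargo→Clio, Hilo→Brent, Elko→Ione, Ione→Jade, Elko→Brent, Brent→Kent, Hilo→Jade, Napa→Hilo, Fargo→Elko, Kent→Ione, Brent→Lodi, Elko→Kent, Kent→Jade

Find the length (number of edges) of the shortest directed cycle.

5

For each vertex v, BFS finds the shortest path from v back to v.
The shortest such closed walk is Napa → Hilo → Brent → Kent → Ione → Napa, length 5.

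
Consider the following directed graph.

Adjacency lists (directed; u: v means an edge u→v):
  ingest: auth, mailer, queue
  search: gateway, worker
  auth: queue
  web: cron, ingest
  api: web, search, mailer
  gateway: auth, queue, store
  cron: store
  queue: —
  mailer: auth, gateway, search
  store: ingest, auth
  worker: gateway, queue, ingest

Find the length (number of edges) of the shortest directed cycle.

4

For each vertex v, BFS finds the shortest path from v back to v.
The shortest such closed walk is mailer → gateway → store → ingest → mailer, length 4.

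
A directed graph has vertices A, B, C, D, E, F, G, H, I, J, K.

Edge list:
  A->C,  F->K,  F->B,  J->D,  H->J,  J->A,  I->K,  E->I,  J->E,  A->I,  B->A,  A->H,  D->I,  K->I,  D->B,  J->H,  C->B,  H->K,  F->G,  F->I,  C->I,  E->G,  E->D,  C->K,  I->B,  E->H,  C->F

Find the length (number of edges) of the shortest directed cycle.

For each vertex v, BFS finds the shortest path from v back to v.
The shortest such closed walk is J → H → J, length 2.

2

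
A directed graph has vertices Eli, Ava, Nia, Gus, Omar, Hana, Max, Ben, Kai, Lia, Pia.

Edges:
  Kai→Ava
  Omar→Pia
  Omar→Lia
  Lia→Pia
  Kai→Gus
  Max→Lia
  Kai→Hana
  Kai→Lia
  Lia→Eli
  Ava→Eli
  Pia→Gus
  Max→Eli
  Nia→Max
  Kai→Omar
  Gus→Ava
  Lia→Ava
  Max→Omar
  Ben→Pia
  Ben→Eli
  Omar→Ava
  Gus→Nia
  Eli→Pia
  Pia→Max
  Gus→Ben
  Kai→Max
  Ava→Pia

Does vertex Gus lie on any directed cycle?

Gus is on a cycle iff Gus can reach itself via ≥1 edge.
Gus → Ben → Pia → Gus — yes.

Yes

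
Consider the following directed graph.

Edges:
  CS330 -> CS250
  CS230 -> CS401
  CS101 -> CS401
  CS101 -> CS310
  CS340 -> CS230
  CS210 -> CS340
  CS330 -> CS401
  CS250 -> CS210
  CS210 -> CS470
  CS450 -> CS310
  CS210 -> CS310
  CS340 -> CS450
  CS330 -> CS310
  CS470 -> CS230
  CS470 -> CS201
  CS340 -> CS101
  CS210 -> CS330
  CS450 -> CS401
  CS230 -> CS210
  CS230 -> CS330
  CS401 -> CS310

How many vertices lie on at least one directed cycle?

A vertex is on a directed cycle iff it belongs to a strongly connected component of size ≥ 2 (or has a self-loop).
The vertices on cycles are {CS210, CS230, CS250, CS330, CS340, CS470} — 6 in total.

6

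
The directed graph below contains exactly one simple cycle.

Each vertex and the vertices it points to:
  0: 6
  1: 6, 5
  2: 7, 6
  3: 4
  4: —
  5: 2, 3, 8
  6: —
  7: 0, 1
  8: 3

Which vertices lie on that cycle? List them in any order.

DFS with gray/black marking from 5:
5 gray
  2 gray
    7 gray
      0 gray
        6 gray
        6 black
      0 black
      1 gray
        1→6: 6 black — skip
        1→5: 5 is gray → back edge
Back edge closes the cycle 5 → 2 → 7 → 1 → 5; its vertices are {1, 2, 5, 7}.

1, 2, 5, 7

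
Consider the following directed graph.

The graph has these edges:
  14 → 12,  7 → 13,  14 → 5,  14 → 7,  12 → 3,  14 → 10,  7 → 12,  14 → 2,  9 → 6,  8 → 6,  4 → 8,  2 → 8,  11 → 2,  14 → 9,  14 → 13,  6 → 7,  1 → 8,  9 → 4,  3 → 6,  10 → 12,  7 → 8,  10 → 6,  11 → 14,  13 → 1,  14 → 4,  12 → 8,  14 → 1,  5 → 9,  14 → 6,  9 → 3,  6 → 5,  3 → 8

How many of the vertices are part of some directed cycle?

10

A vertex is on a directed cycle iff it belongs to a strongly connected component of size ≥ 2 (or has a self-loop).
The vertices on cycles are {1, 3, 4, 5, 6, 7, 8, 9, 12, 13} — 10 in total.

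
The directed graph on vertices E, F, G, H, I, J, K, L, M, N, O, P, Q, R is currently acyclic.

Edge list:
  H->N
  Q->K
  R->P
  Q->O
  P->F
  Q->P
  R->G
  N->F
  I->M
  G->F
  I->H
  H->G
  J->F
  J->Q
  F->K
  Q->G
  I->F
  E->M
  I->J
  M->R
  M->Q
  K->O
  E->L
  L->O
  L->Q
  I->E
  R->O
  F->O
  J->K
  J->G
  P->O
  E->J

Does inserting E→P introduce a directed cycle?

Adding E→P creates a cycle iff P can already reach E.
Explore from P: no path reaches E. The graph stays acyclic.

No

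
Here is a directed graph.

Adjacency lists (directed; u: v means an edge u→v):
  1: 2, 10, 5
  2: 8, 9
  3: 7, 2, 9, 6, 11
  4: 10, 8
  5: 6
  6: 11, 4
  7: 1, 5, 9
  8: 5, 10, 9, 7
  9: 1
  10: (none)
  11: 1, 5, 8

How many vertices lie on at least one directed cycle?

9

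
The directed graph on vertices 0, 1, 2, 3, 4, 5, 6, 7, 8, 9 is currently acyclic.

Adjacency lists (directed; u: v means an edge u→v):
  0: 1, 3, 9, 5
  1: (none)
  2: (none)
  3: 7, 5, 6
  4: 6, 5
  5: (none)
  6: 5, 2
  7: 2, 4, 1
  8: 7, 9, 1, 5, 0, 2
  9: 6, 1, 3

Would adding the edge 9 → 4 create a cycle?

No

Adding 9→4 creates a cycle iff 4 can already reach 9.
Explore from 4: no path reaches 9. The graph stays acyclic.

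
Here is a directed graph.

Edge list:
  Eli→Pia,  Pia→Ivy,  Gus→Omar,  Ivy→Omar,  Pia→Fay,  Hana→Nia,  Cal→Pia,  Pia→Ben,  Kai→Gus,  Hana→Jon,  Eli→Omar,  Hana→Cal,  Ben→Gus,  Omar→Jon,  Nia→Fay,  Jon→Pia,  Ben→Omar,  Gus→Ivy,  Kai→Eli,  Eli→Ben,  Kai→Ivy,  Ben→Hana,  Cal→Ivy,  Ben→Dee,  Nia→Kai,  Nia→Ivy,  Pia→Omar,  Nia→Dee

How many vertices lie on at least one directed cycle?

A vertex is on a directed cycle iff it belongs to a strongly connected component of size ≥ 2 (or has a self-loop).
The vertices on cycles are {Ben, Cal, Eli, Gus, Ivy, Jon, Kai, Nia, Pia, Hana, Omar} — 11 in total.

11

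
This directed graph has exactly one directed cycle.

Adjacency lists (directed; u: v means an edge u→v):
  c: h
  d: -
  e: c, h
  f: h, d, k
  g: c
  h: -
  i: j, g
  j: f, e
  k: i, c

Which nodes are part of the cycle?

f, i, j, k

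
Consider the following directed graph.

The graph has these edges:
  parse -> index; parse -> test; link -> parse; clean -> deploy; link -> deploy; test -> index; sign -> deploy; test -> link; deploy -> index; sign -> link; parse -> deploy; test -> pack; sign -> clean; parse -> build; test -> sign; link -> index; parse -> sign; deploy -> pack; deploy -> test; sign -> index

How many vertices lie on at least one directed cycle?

6

A vertex is on a directed cycle iff it belongs to a strongly connected component of size ≥ 2 (or has a self-loop).
The vertices on cycles are {link, sign, test, clean, parse, deploy} — 6 in total.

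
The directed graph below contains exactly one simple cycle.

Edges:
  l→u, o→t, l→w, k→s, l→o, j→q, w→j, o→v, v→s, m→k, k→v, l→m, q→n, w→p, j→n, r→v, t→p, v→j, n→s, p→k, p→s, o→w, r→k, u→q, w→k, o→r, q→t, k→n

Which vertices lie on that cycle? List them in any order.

DFS with gray/black marking from v:
v gray
  s gray
  s black
  j gray
    n gray
      n→s: s black — skip
    n black
    q gray
      t gray
        p gray
          p→s: s black — skip
          k gray
            k→s: s black — skip
            k→n: n black — skip
            k→v: v is gray → back edge
Back edge closes the cycle v → j → q → t → p → k → v; its vertices are {j, k, p, q, t, v}.

j, k, p, q, t, v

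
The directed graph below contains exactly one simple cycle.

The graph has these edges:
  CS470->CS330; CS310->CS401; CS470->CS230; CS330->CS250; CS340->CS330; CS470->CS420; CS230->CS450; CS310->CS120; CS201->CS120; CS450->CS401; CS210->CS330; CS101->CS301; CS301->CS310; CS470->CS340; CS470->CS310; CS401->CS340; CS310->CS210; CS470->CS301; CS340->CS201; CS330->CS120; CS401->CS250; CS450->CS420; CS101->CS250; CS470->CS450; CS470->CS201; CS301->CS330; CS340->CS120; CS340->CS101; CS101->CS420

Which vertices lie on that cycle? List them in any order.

CS101, CS301, CS310, CS340, CS401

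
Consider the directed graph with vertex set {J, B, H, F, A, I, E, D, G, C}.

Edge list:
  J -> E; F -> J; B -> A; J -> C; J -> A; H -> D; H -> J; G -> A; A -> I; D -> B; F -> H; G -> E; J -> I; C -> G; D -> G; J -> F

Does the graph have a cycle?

DFS with white/gray/black marking, starting from B:
B gray
  A gray
    I gray
    I black
  A black
B black
J gray
  F gray
    F→J: J is gray → back edge
Back edge found, so a cycle exists: J → F → J.

Yes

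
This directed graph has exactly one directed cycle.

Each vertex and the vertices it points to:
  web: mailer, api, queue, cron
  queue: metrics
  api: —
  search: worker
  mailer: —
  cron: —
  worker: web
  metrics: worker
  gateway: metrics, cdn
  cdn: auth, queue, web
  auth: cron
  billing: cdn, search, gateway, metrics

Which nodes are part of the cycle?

web, queue, worker, metrics

DFS with gray/black marking from web:
web gray
  mailer gray
  mailer black
  api gray
  api black
  queue gray
    metrics gray
      worker gray
        worker→web: web is gray → back edge
Back edge closes the cycle web → queue → metrics → worker → web; its vertices are {web, queue, worker, metrics}.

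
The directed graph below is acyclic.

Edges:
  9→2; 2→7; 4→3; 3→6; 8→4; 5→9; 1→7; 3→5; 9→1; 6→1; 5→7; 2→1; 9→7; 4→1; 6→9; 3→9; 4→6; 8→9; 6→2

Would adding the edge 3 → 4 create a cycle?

Yes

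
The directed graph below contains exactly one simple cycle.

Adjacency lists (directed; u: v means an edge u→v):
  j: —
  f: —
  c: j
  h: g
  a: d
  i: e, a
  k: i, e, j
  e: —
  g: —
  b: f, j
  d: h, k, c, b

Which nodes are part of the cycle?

DFS with gray/black marking from d:
d gray
  h gray
    g gray
    g black
  h black
  k gray
    i gray
      e gray
      e black
      a gray
        a→d: d is gray → back edge
Back edge closes the cycle d → k → i → a → d; its vertices are {a, d, i, k}.

a, d, i, k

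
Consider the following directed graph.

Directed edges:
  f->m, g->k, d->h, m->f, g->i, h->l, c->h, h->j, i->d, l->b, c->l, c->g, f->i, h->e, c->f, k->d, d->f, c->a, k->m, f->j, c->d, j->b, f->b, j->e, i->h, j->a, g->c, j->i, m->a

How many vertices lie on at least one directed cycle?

A vertex is on a directed cycle iff it belongs to a strongly connected component of size ≥ 2 (or has a self-loop).
The vertices on cycles are {c, d, f, g, h, i, j, m} — 8 in total.

8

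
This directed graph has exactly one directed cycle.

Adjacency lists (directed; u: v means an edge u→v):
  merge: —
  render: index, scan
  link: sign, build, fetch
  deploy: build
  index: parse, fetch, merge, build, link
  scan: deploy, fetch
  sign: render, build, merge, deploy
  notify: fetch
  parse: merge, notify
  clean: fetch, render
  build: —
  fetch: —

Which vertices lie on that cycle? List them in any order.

DFS with gray/black marking from render:
render gray
  index gray
    parse gray
      merge gray
      merge black
      notify gray
        fetch gray
        fetch black
      notify black
    parse black
    index→fetch: fetch black — skip
    index→merge: merge black — skip
    build gray
    build black
    link gray
      sign gray
        sign→render: render is gray → back edge
Back edge closes the cycle render → index → link → sign → render; its vertices are {link, sign, index, render}.

link, sign, index, render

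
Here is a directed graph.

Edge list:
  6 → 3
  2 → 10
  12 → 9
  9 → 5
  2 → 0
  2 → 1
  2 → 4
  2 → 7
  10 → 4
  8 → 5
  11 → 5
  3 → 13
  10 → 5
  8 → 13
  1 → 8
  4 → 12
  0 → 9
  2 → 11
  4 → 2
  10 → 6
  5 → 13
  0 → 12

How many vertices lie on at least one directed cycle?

A vertex is on a directed cycle iff it belongs to a strongly connected component of size ≥ 2 (or has a self-loop).
The vertices on cycles are {2, 4, 10} — 3 in total.

3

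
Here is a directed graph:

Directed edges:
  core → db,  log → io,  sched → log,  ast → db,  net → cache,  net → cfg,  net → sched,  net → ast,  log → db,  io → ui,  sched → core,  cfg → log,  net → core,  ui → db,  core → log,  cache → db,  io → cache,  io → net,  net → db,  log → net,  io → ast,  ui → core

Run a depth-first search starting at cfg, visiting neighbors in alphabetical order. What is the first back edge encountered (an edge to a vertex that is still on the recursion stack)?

DFS from cfg (visiting neighbors in alphabetical order); mark gray on enter, black on exit:
cfg gray
  log gray
    db gray
    db black
    io gray
      ast gray
        ast→db: db black — skip
      ast black
      cache gray
        cache→db: db black — skip
      cache black
      net gray
        net→ast: ast black — skip
        net→cache: cache black — skip
        net→cfg: cfg is gray → back edge
First back edge: net → cfg.

net→cfg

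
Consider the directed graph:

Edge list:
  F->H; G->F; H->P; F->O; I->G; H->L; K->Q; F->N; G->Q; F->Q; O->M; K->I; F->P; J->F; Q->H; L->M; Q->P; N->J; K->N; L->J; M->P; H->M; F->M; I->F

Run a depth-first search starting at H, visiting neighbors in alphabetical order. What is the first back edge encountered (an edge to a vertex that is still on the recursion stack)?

DFS from H (visiting neighbors in alphabetical order); mark gray on enter, black on exit:
H gray
  L gray
    J gray
      F gray
        F→H: H is gray → back edge
First back edge: F → H.

F→H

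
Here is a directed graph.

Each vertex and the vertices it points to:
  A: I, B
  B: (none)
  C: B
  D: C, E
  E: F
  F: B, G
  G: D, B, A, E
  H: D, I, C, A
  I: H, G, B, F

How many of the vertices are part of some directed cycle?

A vertex is on a directed cycle iff it belongs to a strongly connected component of size ≥ 2 (or has a self-loop).
The vertices on cycles are {A, D, E, F, G, H, I} — 7 in total.

7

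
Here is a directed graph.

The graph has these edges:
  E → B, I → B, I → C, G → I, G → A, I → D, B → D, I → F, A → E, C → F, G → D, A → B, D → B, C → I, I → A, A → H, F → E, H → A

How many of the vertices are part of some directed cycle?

6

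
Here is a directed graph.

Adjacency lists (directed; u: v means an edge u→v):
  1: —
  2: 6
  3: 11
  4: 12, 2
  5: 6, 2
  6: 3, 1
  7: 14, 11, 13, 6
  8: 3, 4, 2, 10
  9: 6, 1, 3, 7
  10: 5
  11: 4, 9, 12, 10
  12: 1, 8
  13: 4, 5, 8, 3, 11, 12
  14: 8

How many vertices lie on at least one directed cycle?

13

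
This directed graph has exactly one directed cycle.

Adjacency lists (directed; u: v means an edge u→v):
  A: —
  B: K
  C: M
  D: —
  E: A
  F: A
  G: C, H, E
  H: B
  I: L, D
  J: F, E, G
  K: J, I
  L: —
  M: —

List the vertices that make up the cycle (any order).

B, G, H, J, K

DFS with gray/black marking from K:
K gray
  J gray
    F gray
      A gray
      A black
    F black
    E gray
      E→A: A black — skip
    E black
    G gray
      C gray
        M gray
        M black
      C black
      H gray
        B gray
          B→K: K is gray → back edge
Back edge closes the cycle K → J → G → H → B → K; its vertices are {B, G, H, J, K}.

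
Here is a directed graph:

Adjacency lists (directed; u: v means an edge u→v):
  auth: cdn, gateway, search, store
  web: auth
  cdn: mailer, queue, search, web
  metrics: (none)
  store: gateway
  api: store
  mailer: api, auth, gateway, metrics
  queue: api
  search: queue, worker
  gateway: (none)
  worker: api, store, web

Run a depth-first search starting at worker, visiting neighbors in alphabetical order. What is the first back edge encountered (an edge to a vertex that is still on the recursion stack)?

mailer->auth

DFS from worker (visiting neighbors in alphabetical order); mark gray on enter, black on exit:
worker gray
  api gray
    store gray
      gateway gray
      gateway black
    store black
  api black
  worker→store: store black — skip
  web gray
    auth gray
      cdn gray
        mailer gray
          mailer→api: api black — skip
          mailer→auth: auth is gray → back edge
First back edge: mailer → auth.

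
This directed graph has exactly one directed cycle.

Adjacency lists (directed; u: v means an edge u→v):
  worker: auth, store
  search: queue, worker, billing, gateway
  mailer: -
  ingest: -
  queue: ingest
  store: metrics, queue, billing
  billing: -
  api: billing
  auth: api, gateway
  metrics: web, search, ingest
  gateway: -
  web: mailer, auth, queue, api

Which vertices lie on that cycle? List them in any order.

DFS with gray/black marking from metrics:
metrics gray
  web gray
    mailer gray
    mailer black
    auth gray
      api gray
        billing gray
        billing black
      api black
      gateway gray
      gateway black
    auth black
    queue gray
      ingest gray
      ingest black
    queue black
    web→api: api black — skip
  web black
  search gray
    search→queue: queue black — skip
    worker gray
      worker→auth: auth black — skip
      store gray
        store→metrics: metrics is gray → back edge
Back edge closes the cycle metrics → search → worker → store → metrics; its vertices are {store, search, worker, metrics}.

store, search, worker, metrics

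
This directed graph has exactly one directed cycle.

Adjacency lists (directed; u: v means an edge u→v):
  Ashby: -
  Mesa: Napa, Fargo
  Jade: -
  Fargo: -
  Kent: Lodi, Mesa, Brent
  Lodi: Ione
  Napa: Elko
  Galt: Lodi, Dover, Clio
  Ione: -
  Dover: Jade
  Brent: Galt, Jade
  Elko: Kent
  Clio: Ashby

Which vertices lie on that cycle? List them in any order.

Elko, Kent, Mesa, Napa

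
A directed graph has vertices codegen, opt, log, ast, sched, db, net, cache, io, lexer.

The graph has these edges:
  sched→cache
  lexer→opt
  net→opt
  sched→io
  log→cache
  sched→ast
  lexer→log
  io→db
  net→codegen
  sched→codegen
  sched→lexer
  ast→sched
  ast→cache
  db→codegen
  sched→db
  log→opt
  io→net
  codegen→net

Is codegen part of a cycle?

Yes

codegen is on a cycle iff codegen can reach itself via ≥1 edge.
codegen → net → codegen — yes.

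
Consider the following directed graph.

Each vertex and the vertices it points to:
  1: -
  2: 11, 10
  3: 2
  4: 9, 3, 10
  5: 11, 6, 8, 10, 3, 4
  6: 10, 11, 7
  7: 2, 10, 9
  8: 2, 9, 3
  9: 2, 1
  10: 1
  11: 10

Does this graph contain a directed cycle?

DFS with white/gray/black marking, starting from 10:
10 gray
  1 gray
  1 black
10 black
2 gray
  11 gray
    11→10: 10 black — skip
  11 black
  2→10: 10 black — skip
2 black
3 gray
  3→2: 2 black — skip
3 black
4 gray
  9 gray
    9→2: 2 black — skip
    9→1: 1 black — skip
  9 black
  4→3: 3 black — skip
  4→10: 10 black — skip
4 black
5 gray
  5→11: 11 black — skip
  6 gray
    6→10: 10 black — skip
    6→11: 11 black — skip
    7 gray
      7→2: 2 black — skip
      7→10: 10 black — skip
      7→9: 9 black — skip
    7 black
  6 black
  8 gray
    8→2: 2 black — skip
    8→9: 9 black — skip
    8→3: 3 black — skip
  8 black
  5→10: 10 black — skip
  5→3: 3 black — skip
  5→4: 4 black — skip
5 black
Every edge goes to a white or black vertex — no back edge, so the graph is acyclic.

No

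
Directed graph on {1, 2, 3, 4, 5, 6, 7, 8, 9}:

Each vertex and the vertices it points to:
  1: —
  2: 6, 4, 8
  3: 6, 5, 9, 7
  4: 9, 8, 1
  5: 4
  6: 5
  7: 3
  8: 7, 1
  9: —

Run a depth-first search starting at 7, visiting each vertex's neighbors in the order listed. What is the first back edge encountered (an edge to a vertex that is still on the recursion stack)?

8->7

DFS from 7 (visiting each vertex's neighbors in the order listed); mark gray on enter, black on exit:
7 gray
  3 gray
    6 gray
      5 gray
        4 gray
          9 gray
          9 black
          8 gray
            8→7: 7 is gray → back edge
First back edge: 8 → 7.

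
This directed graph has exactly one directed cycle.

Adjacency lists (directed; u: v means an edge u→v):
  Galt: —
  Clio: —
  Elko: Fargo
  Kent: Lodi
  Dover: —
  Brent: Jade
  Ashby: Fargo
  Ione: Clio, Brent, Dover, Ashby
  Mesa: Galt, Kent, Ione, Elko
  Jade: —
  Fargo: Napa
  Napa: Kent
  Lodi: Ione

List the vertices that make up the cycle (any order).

Ione, Kent, Lodi, Napa, Ashby, Fargo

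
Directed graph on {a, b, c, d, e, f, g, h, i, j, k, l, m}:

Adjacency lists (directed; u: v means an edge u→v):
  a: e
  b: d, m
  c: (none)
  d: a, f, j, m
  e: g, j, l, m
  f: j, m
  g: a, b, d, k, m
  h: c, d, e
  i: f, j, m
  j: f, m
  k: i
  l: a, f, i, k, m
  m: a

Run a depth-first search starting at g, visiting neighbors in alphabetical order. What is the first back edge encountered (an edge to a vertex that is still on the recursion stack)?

e->g

DFS from g (visiting neighbors in alphabetical order); mark gray on enter, black on exit:
g gray
  a gray
    e gray
      e→g: g is gray → back edge
First back edge: e → g.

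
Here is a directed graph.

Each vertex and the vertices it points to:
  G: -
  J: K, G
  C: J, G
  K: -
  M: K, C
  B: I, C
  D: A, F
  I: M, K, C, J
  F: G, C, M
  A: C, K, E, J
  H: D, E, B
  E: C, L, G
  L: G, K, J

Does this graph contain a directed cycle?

No

DFS with white/gray/black marking, starting from D:
D gray
  A gray
    C gray
      J gray
        K gray
        K black
        G gray
        G black
      J black
      C→G: G black — skip
    C black
    A→K: K black — skip
    E gray
      E→C: C black — skip
      L gray
        L→G: G black — skip
        L→K: K black — skip
        L→J: J black — skip
      L black
      E→G: G black — skip
    E black
    A→J: J black — skip
  A black
  F gray
    F→G: G black — skip
    F→C: C black — skip
    M gray
      M→K: K black — skip
      M→C: C black — skip
    M black
  F black
D black
B gray
  I gray
    I→M: M black — skip
    I→K: K black — skip
    I→C: C black — skip
    I→J: J black — skip
  I black
  B→C: C black — skip
B black
H gray
  H→D: D black — skip
  H→E: E black — skip
  H→B: B black — skip
H black
Every edge goes to a white or black vertex — no back edge, so the graph is acyclic.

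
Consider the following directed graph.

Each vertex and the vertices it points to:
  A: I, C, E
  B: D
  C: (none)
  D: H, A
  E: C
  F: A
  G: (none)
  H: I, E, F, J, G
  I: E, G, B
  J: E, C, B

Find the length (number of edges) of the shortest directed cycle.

4

For each vertex v, BFS finds the shortest path from v back to v.
The shortest such closed walk is D → H → I → B → D, length 4.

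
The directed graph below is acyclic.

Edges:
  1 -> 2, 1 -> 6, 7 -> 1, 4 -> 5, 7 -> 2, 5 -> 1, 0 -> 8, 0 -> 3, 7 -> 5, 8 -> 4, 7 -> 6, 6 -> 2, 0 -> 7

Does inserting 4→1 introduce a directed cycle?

No

Adding 4→1 creates a cycle iff 1 can already reach 4.
Explore from 1: no path reaches 4. The graph stays acyclic.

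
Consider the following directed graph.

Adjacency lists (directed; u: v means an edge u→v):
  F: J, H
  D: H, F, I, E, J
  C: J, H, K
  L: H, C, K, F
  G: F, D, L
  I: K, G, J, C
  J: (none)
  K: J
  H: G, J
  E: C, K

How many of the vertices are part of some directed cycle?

A vertex is on a directed cycle iff it belongs to a strongly connected component of size ≥ 2 (or has a self-loop).
The vertices on cycles are {C, D, E, F, G, H, I, L} — 8 in total.

8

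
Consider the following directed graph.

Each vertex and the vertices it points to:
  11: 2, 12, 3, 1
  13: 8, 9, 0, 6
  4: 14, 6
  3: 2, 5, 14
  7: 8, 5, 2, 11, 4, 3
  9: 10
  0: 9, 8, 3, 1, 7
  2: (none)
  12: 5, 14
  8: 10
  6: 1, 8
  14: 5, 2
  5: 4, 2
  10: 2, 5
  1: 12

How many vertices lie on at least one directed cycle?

8

A vertex is on a directed cycle iff it belongs to a strongly connected component of size ≥ 2 (or has a self-loop).
The vertices on cycles are {1, 4, 5, 6, 8, 10, 12, 14} — 8 in total.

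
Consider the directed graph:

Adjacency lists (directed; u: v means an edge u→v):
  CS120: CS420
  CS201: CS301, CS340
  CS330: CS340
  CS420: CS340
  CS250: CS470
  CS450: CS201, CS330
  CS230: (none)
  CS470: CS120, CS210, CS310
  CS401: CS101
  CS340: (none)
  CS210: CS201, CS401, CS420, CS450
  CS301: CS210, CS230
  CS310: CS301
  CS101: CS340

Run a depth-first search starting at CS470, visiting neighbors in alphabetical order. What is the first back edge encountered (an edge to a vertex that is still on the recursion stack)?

CS301->CS210

DFS from CS470 (visiting neighbors in alphabetical order); mark gray on enter, black on exit:
CS470 gray
  CS120 gray
    CS420 gray
      CS340 gray
      CS340 black
    CS420 black
  CS120 black
  CS210 gray
    CS201 gray
      CS301 gray
        CS301→CS210: CS210 is gray → back edge
First back edge: CS301 → CS210.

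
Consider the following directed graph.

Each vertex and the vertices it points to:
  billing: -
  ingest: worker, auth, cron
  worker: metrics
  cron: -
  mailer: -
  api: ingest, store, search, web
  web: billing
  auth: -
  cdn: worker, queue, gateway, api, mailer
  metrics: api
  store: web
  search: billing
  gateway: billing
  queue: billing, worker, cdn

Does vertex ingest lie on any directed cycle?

ingest is on a cycle iff ingest can reach itself via ≥1 edge.
ingest → worker → metrics → api → ingest — yes.

Yes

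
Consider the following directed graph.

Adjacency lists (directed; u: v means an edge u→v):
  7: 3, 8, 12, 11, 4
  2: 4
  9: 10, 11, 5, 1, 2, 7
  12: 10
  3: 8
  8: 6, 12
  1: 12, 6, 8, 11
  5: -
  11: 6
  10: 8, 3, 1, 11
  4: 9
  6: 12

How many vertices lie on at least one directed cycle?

11

A vertex is on a directed cycle iff it belongs to a strongly connected component of size ≥ 2 (or has a self-loop).
The vertices on cycles are {1, 2, 3, 4, 6, 7, 8, 9, 10, 11, 12} — 11 in total.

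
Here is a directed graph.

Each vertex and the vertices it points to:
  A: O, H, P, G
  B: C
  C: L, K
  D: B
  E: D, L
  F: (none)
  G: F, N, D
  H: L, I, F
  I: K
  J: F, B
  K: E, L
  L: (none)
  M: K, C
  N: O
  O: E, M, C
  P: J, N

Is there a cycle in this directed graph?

Yes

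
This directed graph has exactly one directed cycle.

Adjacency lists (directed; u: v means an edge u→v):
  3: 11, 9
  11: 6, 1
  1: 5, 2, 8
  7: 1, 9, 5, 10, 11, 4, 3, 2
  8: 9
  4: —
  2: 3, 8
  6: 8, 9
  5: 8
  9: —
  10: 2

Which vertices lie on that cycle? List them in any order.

1, 2, 3, 11

DFS with gray/black marking from 11:
11 gray
  6 gray
    8 gray
      9 gray
      9 black
    8 black
    6→9: 9 black — skip
  6 black
  1 gray
    5 gray
      5→8: 8 black — skip
    5 black
    2 gray
      3 gray
        3→11: 11 is gray → back edge
Back edge closes the cycle 11 → 1 → 2 → 3 → 11; its vertices are {1, 2, 3, 11}.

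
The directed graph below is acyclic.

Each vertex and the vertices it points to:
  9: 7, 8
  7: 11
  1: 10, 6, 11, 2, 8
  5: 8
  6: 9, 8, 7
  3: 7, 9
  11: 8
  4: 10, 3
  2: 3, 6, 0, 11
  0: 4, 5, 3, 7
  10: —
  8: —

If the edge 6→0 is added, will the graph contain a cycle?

Adding 6→0 creates a cycle iff 0 can already reach 6.
Explore from 0: no path reaches 6. The graph stays acyclic.

No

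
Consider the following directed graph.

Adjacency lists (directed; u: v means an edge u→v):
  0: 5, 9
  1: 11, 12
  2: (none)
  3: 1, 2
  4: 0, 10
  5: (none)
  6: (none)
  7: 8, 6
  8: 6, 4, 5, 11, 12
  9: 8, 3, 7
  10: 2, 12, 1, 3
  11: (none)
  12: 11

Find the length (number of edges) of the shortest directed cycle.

For each vertex v, BFS finds the shortest path from v back to v.
The shortest such closed walk is 9 → 8 → 4 → 0 → 9, length 4.

4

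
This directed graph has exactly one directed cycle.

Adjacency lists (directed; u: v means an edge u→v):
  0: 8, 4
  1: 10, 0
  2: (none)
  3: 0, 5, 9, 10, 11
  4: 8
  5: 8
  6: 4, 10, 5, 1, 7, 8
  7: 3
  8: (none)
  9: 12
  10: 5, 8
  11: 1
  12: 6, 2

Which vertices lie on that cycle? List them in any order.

3, 6, 7, 9, 12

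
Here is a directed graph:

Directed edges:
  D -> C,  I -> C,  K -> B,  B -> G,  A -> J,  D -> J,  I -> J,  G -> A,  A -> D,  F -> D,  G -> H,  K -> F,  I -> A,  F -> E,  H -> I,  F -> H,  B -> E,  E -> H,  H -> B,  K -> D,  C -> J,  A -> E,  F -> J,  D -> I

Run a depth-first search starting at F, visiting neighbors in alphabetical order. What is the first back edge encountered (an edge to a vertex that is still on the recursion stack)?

DFS from F (visiting neighbors in alphabetical order); mark gray on enter, black on exit:
F gray
  D gray
    C gray
      J gray
      J black
    C black
    I gray
      A gray
        A→D: D is gray → back edge
First back edge: A → D.

A→D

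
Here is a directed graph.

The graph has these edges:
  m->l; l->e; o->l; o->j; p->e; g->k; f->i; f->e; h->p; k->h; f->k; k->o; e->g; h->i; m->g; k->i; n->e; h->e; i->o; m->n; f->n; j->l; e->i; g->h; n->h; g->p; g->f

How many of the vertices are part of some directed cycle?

11

A vertex is on a directed cycle iff it belongs to a strongly connected component of size ≥ 2 (or has a self-loop).
The vertices on cycles are {e, f, g, h, i, j, k, l, n, o, p} — 11 in total.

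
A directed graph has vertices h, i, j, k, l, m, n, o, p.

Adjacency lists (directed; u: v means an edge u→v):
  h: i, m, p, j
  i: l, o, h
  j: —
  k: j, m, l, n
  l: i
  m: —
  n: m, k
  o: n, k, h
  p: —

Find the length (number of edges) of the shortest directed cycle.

For each vertex v, BFS finds the shortest path from v back to v.
The shortest such closed walk is i → h → i, length 2.

2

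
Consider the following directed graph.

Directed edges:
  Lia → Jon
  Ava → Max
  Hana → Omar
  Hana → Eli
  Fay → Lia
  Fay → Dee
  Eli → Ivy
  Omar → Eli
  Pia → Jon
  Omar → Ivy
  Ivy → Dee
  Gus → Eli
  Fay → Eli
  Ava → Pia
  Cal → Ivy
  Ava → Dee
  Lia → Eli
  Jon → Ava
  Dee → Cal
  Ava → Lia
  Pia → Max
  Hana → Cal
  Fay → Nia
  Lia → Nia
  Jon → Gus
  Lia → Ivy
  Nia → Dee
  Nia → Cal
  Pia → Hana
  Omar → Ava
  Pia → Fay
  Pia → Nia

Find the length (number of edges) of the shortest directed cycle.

For each vertex v, BFS finds the shortest path from v back to v.
The shortest such closed walk is Ava → Lia → Jon → Ava, length 3.

3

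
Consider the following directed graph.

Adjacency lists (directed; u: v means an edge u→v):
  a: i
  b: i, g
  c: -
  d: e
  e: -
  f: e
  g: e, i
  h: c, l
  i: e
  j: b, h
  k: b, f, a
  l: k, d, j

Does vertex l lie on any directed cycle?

l is on a cycle iff l can reach itself via ≥1 edge.
l → j → h → l — yes.

Yes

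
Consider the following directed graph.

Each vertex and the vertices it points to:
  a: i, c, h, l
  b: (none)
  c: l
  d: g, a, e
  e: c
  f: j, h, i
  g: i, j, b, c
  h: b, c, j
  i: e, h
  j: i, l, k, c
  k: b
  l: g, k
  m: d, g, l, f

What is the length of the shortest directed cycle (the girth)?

3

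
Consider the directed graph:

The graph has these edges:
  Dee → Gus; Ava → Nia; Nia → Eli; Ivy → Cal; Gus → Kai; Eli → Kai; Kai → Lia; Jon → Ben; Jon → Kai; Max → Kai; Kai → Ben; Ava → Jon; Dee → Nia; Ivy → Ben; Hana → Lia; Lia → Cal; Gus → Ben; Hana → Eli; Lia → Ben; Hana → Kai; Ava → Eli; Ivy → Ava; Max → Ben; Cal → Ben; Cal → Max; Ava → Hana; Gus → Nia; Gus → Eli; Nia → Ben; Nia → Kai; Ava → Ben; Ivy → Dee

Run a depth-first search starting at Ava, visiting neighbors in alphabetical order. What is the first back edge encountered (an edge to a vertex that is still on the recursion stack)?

DFS from Ava (visiting neighbors in alphabetical order); mark gray on enter, black on exit:
Ava gray
  Ben gray
  Ben black
  Eli gray
    Kai gray
      Kai→Ben: Ben black — skip
      Lia gray
        Lia→Ben: Ben black — skip
        Cal gray
          Cal→Ben: Ben black — skip
          Max gray
            Max→Ben: Ben black — skip
            Max→Kai: Kai is gray → back edge
First back edge: Max → Kai.

Max->Kai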